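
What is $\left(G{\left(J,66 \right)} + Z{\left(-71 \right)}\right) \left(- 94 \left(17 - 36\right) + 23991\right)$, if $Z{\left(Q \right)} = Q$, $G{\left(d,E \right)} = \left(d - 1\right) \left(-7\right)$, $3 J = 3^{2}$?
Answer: $-2191045$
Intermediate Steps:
$J = 3$ ($J = \frac{3^{2}}{3} = \frac{1}{3} \cdot 9 = 3$)
$G{\left(d,E \right)} = 7 - 7 d$ ($G{\left(d,E \right)} = \left(-1 + d\right) \left(-7\right) = 7 - 7 d$)
$\left(G{\left(J,66 \right)} + Z{\left(-71 \right)}\right) \left(- 94 \left(17 - 36\right) + 23991\right) = \left(\left(7 - 21\right) - 71\right) \left(- 94 \left(17 - 36\right) + 23991\right) = \left(\left(7 - 21\right) - 71\right) \left(\left(-94\right) \left(-19\right) + 23991\right) = \left(-14 - 71\right) \left(1786 + 23991\right) = \left(-85\right) 25777 = -2191045$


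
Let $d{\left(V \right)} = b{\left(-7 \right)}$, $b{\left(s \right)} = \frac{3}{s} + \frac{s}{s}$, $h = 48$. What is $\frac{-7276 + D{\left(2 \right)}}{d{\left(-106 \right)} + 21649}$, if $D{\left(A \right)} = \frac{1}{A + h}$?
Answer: $- \frac{2546593}{7577350} \approx -0.33608$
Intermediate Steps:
$b{\left(s \right)} = 1 + \frac{3}{s}$ ($b{\left(s \right)} = \frac{3}{s} + 1 = 1 + \frac{3}{s}$)
$D{\left(A \right)} = \frac{1}{48 + A}$ ($D{\left(A \right)} = \frac{1}{A + 48} = \frac{1}{48 + A}$)
$d{\left(V \right)} = \frac{4}{7}$ ($d{\left(V \right)} = \frac{3 - 7}{-7} = \left(- \frac{1}{7}\right) \left(-4\right) = \frac{4}{7}$)
$\frac{-7276 + D{\left(2 \right)}}{d{\left(-106 \right)} + 21649} = \frac{-7276 + \frac{1}{48 + 2}}{\frac{4}{7} + 21649} = \frac{-7276 + \frac{1}{50}}{\frac{151547}{7}} = \left(-7276 + \frac{1}{50}\right) \frac{7}{151547} = \left(- \frac{363799}{50}\right) \frac{7}{151547} = - \frac{2546593}{7577350}$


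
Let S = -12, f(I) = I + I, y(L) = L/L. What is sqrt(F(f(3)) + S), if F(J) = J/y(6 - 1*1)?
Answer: I*sqrt(6) ≈ 2.4495*I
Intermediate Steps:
y(L) = 1
f(I) = 2*I
F(J) = J (F(J) = J/1 = J*1 = J)
sqrt(F(f(3)) + S) = sqrt(2*3 - 12) = sqrt(6 - 12) = sqrt(-6) = I*sqrt(6)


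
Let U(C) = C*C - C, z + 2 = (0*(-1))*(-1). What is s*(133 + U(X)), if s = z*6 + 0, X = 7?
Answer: -2100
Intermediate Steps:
z = -2 (z = -2 + (0*(-1))*(-1) = -2 + 0*(-1) = -2 + 0 = -2)
s = -12 (s = -2*6 + 0 = -12 + 0 = -12)
U(C) = C**2 - C
s*(133 + U(X)) = -12*(133 + 7*(-1 + 7)) = -12*(133 + 7*6) = -12*(133 + 42) = -12*175 = -2100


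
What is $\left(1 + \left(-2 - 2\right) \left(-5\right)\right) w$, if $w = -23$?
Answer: $-483$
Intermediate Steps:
$\left(1 + \left(-2 - 2\right) \left(-5\right)\right) w = \left(1 + \left(-2 - 2\right) \left(-5\right)\right) \left(-23\right) = \left(1 - -20\right) \left(-23\right) = \left(1 + 20\right) \left(-23\right) = 21 \left(-23\right) = -483$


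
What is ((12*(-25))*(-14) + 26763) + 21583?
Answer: 52546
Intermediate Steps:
((12*(-25))*(-14) + 26763) + 21583 = (-300*(-14) + 26763) + 21583 = (4200 + 26763) + 21583 = 30963 + 21583 = 52546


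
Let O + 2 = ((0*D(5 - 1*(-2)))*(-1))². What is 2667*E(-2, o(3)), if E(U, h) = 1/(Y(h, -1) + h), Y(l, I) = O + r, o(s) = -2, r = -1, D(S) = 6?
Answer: -2667/5 ≈ -533.40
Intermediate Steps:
O = -2 (O = -2 + ((0*6)*(-1))² = -2 + (0*(-1))² = -2 + 0² = -2 + 0 = -2)
Y(l, I) = -3 (Y(l, I) = -2 - 1 = -3)
E(U, h) = 1/(-3 + h)
2667*E(-2, o(3)) = 2667/(-3 - 2) = 2667/(-5) = 2667*(-⅕) = -2667/5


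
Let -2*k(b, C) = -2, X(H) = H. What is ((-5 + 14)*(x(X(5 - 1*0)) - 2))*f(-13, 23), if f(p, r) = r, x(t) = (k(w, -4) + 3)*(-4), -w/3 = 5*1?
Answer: -3726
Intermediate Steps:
w = -15 ≈ -15.000
k(b, C) = 1 (k(b, C) = -½*(-2) = 1)
x(t) = -16 (x(t) = (1 + 3)*(-4) = 4*(-4) = -16)
((-5 + 14)*(x(X(5 - 1*0)) - 2))*f(-13, 23) = ((-5 + 14)*(-16 - 2))*23 = (9*(-18))*23 = -162*23 = -3726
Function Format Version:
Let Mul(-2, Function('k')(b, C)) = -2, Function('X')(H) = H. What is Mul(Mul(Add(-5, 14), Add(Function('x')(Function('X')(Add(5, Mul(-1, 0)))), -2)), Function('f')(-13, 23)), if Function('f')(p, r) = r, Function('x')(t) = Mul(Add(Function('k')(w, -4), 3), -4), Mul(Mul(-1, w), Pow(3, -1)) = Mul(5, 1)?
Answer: -3726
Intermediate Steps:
w = -15 (w = Mul(-3, Mul(5, 1)) = Mul(-3, 5) = -15)
Function('k')(b, C) = 1 (Function('k')(b, C) = Mul(Rational(-1, 2), -2) = 1)
Function('x')(t) = -16 (Function('x')(t) = Mul(Add(1, 3), -4) = Mul(4, -4) = -16)
Mul(Mul(Add(-5, 14), Add(Function('x')(Function('X')(Add(5, Mul(-1, 0)))), -2)), Function('f')(-13, 23)) = Mul(Mul(Add(-5, 14), Add(-16, -2)), 23) = Mul(Mul(9, -18), 23) = Mul(-162, 23) = -3726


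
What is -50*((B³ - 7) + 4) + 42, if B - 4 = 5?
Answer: -36258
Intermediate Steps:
B = 9 (B = 4 + 5 = 9)
-50*((B³ - 7) + 4) + 42 = -50*((9³ - 7) + 4) + 42 = -50*((729 - 7) + 4) + 42 = -50*(722 + 4) + 42 = -50*726 + 42 = -36300 + 42 = -36258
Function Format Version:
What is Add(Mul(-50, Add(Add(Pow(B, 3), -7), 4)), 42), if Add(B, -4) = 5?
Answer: -36258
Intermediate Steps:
B = 9 (B = Add(4, 5) = 9)
Add(Mul(-50, Add(Add(Pow(B, 3), -7), 4)), 42) = Add(Mul(-50, Add(Add(Pow(9, 3), -7), 4)), 42) = Add(Mul(-50, Add(Add(729, -7), 4)), 42) = Add(Mul(-50, Add(722, 4)), 42) = Add(Mul(-50, 726), 42) = Add(-36300, 42) = -36258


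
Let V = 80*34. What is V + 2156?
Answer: 4876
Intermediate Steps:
V = 2720
V + 2156 = 2720 + 2156 = 4876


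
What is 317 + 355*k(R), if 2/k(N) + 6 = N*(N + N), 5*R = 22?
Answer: 138528/409 ≈ 338.70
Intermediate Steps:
R = 22/5 (R = (⅕)*22 = 22/5 ≈ 4.4000)
k(N) = 2/(-6 + 2*N²) (k(N) = 2/(-6 + N*(N + N)) = 2/(-6 + N*(2*N)) = 2/(-6 + 2*N²))
317 + 355*k(R) = 317 + 355/(-3 + (22/5)²) = 317 + 355/(-3 + 484/25) = 317 + 355/(409/25) = 317 + 355*(25/409) = 317 + 8875/409 = 138528/409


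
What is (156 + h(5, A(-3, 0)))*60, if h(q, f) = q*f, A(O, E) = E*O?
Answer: 9360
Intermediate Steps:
h(q, f) = f*q
(156 + h(5, A(-3, 0)))*60 = (156 + (0*(-3))*5)*60 = (156 + 0*5)*60 = (156 + 0)*60 = 156*60 = 9360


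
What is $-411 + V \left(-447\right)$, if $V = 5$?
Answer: $-2646$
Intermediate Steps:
$-411 + V \left(-447\right) = -411 + 5 \left(-447\right) = -411 - 2235 = -2646$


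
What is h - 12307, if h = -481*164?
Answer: -91191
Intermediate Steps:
h = -78884
h - 12307 = -78884 - 12307 = -91191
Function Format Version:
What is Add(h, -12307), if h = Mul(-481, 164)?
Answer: -91191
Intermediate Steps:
h = -78884
Add(h, -12307) = Add(-78884, -12307) = -91191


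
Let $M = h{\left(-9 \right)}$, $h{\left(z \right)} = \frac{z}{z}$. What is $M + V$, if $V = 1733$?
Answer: $1734$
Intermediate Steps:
$h{\left(z \right)} = 1$
$M = 1$
$M + V = 1 + 1733 = 1734$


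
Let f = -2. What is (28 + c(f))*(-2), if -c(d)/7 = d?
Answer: -84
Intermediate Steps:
c(d) = -7*d
(28 + c(f))*(-2) = (28 - 7*(-2))*(-2) = (28 + 14)*(-2) = 42*(-2) = -84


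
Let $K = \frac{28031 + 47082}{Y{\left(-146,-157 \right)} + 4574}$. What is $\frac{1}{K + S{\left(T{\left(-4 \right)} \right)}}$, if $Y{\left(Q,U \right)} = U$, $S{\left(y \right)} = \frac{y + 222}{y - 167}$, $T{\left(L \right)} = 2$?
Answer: $\frac{728805}{11404237} \approx 0.063907$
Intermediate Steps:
$S{\left(y \right)} = \frac{222 + y}{-167 + y}$
$K = \frac{75113}{4417}$ ($K = \frac{28031 + 47082}{-157 + 4574} = \frac{75113}{4417} \approx 17.005$)
$\frac{1}{K + S{\left(T{\left(-4 \right)} \right)}} = \frac{1}{\frac{75113}{4417} + \frac{222 + 2}{-167 + 2}} = \frac{1}{\frac{75113}{4417} + \frac{1}{-165} \cdot 224} = \frac{1}{\frac{75113}{4417} - \frac{224}{165}} = \frac{1}{\frac{11404237}{728805}} = \frac{728805}{11404237}$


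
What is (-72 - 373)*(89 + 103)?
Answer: -85440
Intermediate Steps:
(-72 - 373)*(89 + 103) = -445*192 = -85440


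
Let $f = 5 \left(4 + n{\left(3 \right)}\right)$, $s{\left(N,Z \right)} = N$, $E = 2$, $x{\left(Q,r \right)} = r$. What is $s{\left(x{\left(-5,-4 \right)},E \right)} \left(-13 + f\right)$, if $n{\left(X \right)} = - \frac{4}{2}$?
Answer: $12$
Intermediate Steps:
$n{\left(X \right)} = -2$ ($n{\left(X \right)} = \left(-4\right) \frac{1}{2} = -2$)
$f = 10$ ($f = 5 \left(4 - 2\right) = 5 \cdot 2 = 10$)
$s{\left(x{\left(-5,-4 \right)},E \right)} \left(-13 + f\right) = - 4 \left(-13 + 10\right) = \left(-4\right) \left(-3\right) = 12$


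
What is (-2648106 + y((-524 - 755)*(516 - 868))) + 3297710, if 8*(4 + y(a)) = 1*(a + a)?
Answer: 762152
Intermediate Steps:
y(a) = -4 + a/4 (y(a) = -4 + (1*(a + a))/8 = -4 + (1*(2*a))/8 = -4 + (2*a)/8 = -4 + a/4)
(-2648106 + y((-524 - 755)*(516 - 868))) + 3297710 = (-2648106 + (-4 + ((-524 - 755)*(516 - 868))/4)) + 3297710 = (-2648106 + (-4 + (-1279*(-352))/4)) + 3297710 = (-2648106 + (-4 + (¼)*450208)) + 3297710 = (-2648106 + (-4 + 112552)) + 3297710 = (-2648106 + 112548) + 3297710 = -2535558 + 3297710 = 762152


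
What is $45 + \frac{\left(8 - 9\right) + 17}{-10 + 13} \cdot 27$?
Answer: $189$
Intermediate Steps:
$45 + \frac{\left(8 - 9\right) + 17}{-10 + 13} \cdot 27 = 45 + \frac{\left(8 - 9\right) + 17}{3} \cdot 27 = 45 + \left(-1 + 17\right) \frac{1}{3} \cdot 27 = 45 + 16 \cdot \frac{1}{3} \cdot 27 = 45 + \frac{16}{3} \cdot 27 = 45 + 144 = 189$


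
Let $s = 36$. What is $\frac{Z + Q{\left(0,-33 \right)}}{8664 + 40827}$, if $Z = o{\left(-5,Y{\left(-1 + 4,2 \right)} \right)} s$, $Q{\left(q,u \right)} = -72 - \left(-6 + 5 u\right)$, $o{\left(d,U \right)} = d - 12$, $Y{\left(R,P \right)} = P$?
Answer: $- \frac{19}{1833} \approx -0.010366$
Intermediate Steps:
$o{\left(d,U \right)} = -12 + d$ ($o{\left(d,U \right)} = d - 12 = -12 + d$)
$Q{\left(q,u \right)} = -66 - 5 u$ ($Q{\left(q,u \right)} = -72 - \left(-6 + 5 u\right) = -66 - 5 u$)
$Z = -612$ ($Z = \left(-12 - 5\right) 36 = \left(-17\right) 36 = -612$)
$\frac{Z + Q{\left(0,-33 \right)}}{8664 + 40827} = \frac{-612 - -99}{8664 + 40827} = \frac{-612 + \left(-66 + 165\right)}{49491} = \left(-612 + 99\right) \frac{1}{49491} = \left(-513\right) \frac{1}{49491} = - \frac{19}{1833}$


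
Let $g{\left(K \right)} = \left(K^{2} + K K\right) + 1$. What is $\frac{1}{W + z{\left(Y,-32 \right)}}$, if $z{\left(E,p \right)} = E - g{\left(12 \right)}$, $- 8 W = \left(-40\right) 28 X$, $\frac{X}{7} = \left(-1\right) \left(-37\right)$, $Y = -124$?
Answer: $\frac{1}{35847} \approx 2.7896 \cdot 10^{-5}$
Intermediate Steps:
$g{\left(K \right)} = 1 + 2 K^{2}$ ($g{\left(K \right)} = \left(K^{2} + K^{2}\right) + 1 = 2 K^{2} + 1 = 1 + 2 K^{2}$)
$X = 259$ ($X = 7 \left(\left(-1\right) \left(-37\right)\right) = 7 \cdot 37 = 259$)
$W = 36260$ ($W = - \frac{\left(-40\right) 28 \cdot 259}{8} = - \frac{\left(-1120\right) 259}{8} = \left(- \frac{1}{8}\right) \left(-290080\right) = 36260$)
$z{\left(E,p \right)} = -289 + E$ ($z{\left(E,p \right)} = E - \left(1 + 2 \cdot 12^{2}\right) = E - \left(1 + 2 \cdot 144\right) = E - \left(1 + 288\right) = E - 289 = -289 + E$)
$\frac{1}{W + z{\left(Y,-32 \right)}} = \frac{1}{36260 - 413} = \frac{1}{35847}$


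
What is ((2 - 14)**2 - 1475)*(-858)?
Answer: 1141998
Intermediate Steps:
((2 - 14)**2 - 1475)*(-858) = ((-12)**2 - 1475)*(-858) = (144 - 1475)*(-858) = -1331*(-858) = 1141998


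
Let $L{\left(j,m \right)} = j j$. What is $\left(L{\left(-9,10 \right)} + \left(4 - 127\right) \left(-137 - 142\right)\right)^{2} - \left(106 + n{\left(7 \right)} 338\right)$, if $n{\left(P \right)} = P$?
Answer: $1183219932$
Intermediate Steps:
$L{\left(j,m \right)} = j^{2}$
$\left(L{\left(-9,10 \right)} + \left(4 - 127\right) \left(-137 - 142\right)\right)^{2} - \left(106 + n{\left(7 \right)} 338\right) = \left(\left(-9\right)^{2} + \left(4 - 127\right) \left(-137 - 142\right)\right)^{2} - \left(106 + 7 \cdot 338\right) = \left(81 - -34317\right)^{2} - \left(106 + 2366\right) = \left(81 + 34317\right)^{2} - 2472 = 34398^{2} - 2472 = 1183222404 - 2472 = 1183219932$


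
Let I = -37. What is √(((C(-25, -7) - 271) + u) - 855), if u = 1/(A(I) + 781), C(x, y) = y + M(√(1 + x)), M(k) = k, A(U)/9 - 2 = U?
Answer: √(-246037282 + 434312*I*√6)/466 ≈ 0.072771 + 33.66*I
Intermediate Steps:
A(U) = 18 + 9*U
C(x, y) = y + √(1 + x)
u = 1/466 (u = 1/((18 + 9*(-37)) + 781) = 1/((18 - 333) + 781) = 1/(-315 + 781) = 1/466 ≈ 0.0021459)
√(((C(-25, -7) - 271) + u) - 855) = √((((-7 + √(1 - 25)) - 271) + 1/466) - 855) = √((((-7 + √(-24)) - 271) + 1/466) - 855) = √((((-7 + 2*I*√6) - 271) + 1/466) - 855) = √(((-278 + 2*I*√6) + 1/466) - 855) = √((-129547/466 + 2*I*√6) - 855) = √(-527977/466 + 2*I*√6)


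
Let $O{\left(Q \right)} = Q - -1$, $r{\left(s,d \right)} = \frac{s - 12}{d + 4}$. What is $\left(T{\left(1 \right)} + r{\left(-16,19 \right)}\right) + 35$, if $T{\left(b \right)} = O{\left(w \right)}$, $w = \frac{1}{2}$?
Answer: $\frac{1623}{46} \approx 35.283$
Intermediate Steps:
$w = \frac{1}{2} \approx 0.5$
$r{\left(s,d \right)} = \frac{-12 + s}{4 + d}$
$O{\left(Q \right)} = 1 + Q$ ($O{\left(Q \right)} = Q + 1 = 1 + Q$)
$T{\left(b \right)} = \frac{3}{2}$ ($T{\left(b \right)} = 1 + \frac{1}{2} = \frac{3}{2}$)
$\left(T{\left(1 \right)} + r{\left(-16,19 \right)}\right) + 35 = \left(\frac{3}{2} + \frac{-12 - 16}{4 + 19}\right) + 35 = \left(\frac{3}{2} + \frac{1}{23} \left(-28\right)\right) + 35 = \left(\frac{3}{2} - \frac{28}{23}\right) + 35 = \frac{13}{46} + 35 = \frac{1623}{46}$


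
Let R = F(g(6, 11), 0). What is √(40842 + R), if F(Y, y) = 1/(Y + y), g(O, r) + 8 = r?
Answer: √367581/3 ≈ 202.09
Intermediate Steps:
g(O, r) = -8 + r
R = ⅓ (R = 1/((-8 + 11) + 0) = 1/(3 + 0) = 1/3 = ⅓ ≈ 0.33333)
√(40842 + R) = √(40842 + ⅓) = √(122527/3) = √367581/3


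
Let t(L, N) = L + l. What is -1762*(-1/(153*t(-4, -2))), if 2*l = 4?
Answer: -881/153 ≈ -5.7582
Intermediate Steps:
l = 2 (l = (½)*4 = 2)
t(L, N) = 2 + L (t(L, N) = L + 2 = 2 + L)
-1762*(-1/(153*t(-4, -2))) = -1762*(-1/(153*(2 - 4))) = -1762/(-2*(-9)*17) = -1762/(18*17) = -1762/306 = -1762*1/306 = -881/153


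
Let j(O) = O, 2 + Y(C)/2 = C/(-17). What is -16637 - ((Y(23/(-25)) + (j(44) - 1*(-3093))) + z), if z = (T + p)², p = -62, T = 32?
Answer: -8784796/425 ≈ -20670.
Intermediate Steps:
Y(C) = -4 - 2*C/17 (Y(C) = -4 + 2*(C/(-17)) = -4 + 2*(C*(-1/17)) = -4 + 2*(-C/17) = -4 - 2*C/17)
z = 900 (z = (32 - 62)² = (-30)² = 900)
-16637 - ((Y(23/(-25)) + (j(44) - 1*(-3093))) + z) = -16637 - (((-4 - 46/(17*(-25))) + (44 - 1*(-3093))) + 900) = -16637 - (((-4 - 46*(-1)/(17*25)) + (44 + 3093)) + 900) = -16637 - (((-4 - 2/17*(-23/25)) + 3137) + 900) = -16637 - (((-4 + 46/425) + 3137) + 900) = -16637 - ((-1654/425 + 3137) + 900) = -16637 - (1331571/425 + 900) = -16637 - 1*1714071/425 = -16637 - 1714071/425 = -8784796/425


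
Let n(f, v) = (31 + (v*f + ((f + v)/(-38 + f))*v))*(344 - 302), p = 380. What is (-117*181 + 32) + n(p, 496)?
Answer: 151043847/19 ≈ 7.9497e+6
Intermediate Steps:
n(f, v) = 1302 + 42*f*v + 42*v*(f + v)/(-38 + f) (n(f, v) = (31 + (f*v + ((f + v)/(-38 + f))*v))*42 = (31 + (f*v + v*(f + v)/(-38 + f)))*42 = (31 + f*v + v*(f + v)/(-38 + f))*42 = 1302 + 42*f*v + 42*v*(f + v)/(-38 + f))
(-117*181 + 32) + n(p, 496) = (-117*181 + 32) + 42*(-1178 + 496**2 + 31*380 + 496*380**2 - 37*380*496)/(-38 + 380) = (-21177 + 32) + 42*(-1178 + 246016 + 11780 + 496*144400 - 6973760)/342 = -21145 + 42*(1/342)*(-1178 + 246016 + 11780 + 71622400 - 6973760) = -21145 + 42*(1/342)*64905258 = -21145 + 151445602/19 = 151043847/19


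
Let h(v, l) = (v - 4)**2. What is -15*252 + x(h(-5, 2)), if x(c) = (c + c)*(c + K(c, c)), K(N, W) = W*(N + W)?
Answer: 2135106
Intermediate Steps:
h(v, l) = (-4 + v)**2
x(c) = 2*c*(c + 2*c**2) (x(c) = (c + c)*(c + c*(c + c)) = (2*c)*(c + c*(2*c)) = (2*c)*(c + 2*c**2) = 2*c*(c + 2*c**2))
-15*252 + x(h(-5, 2)) = -15*252 + ((-4 - 5)**2)**2*(2 + 4*(-4 - 5)**2) = -3780 + ((-9)**2)**2*(2 + 4*(-9)**2) = -3780 + 81**2*(2 + 4*81) = -3780 + 6561*(2 + 324) = -3780 + 6561*326 = -3780 + 2138886 = 2135106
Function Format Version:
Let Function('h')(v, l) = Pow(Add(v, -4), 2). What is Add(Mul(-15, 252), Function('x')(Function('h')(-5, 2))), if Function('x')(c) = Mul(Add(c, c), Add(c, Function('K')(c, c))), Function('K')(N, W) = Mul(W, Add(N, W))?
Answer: 2135106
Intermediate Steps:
Function('h')(v, l) = Pow(Add(-4, v), 2)
Function('x')(c) = Mul(2, c, Add(c, Mul(2, Pow(c, 2)))) (Function('x')(c) = Mul(Add(c, c), Add(c, Mul(c, Add(c, c)))) = Mul(Mul(2, c), Add(c, Mul(c, Mul(2, c)))) = Mul(Mul(2, c), Add(c, Mul(2, Pow(c, 2)))) = Mul(2, c, Add(c, Mul(2, Pow(c, 2)))))
Add(Mul(-15, 252), Function('x')(Function('h')(-5, 2))) = Add(Mul(-15, 252), Mul(Pow(Pow(Add(-4, -5), 2), 2), Add(2, Mul(4, Pow(Add(-4, -5), 2))))) = Add(-3780, Mul(Pow(Pow(-9, 2), 2), Add(2, Mul(4, Pow(-9, 2))))) = Add(-3780, Mul(Pow(81, 2), Add(2, Mul(4, 81)))) = Add(-3780, Mul(6561, Add(2, 324))) = Add(-3780, Mul(6561, 326)) = Add(-3780, 2138886) = 2135106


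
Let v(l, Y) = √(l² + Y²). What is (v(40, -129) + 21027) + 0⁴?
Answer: 21027 + √18241 ≈ 21162.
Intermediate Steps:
v(l, Y) = √(Y² + l²)
(v(40, -129) + 21027) + 0⁴ = (√((-129)² + 40²) + 21027) + 0⁴ = (√(16641 + 1600) + 21027) + 0 = (√18241 + 21027) + 0 = (21027 + √18241) + 0 = 21027 + √18241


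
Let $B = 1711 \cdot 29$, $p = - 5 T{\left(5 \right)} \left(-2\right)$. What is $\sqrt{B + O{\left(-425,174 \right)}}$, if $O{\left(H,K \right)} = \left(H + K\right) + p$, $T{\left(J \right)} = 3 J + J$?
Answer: $4 \sqrt{3098} \approx 222.64$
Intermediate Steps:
$T{\left(J \right)} = 4 J$
$p = 200$ ($p = - 5 \cdot 4 \cdot 5 \left(-2\right) = \left(-5\right) 20 \left(-2\right) = \left(-100\right) \left(-2\right) = 200$)
$O{\left(H,K \right)} = 200 + H + K$ ($O{\left(H,K \right)} = \left(H + K\right) + 200 = 200 + H + K$)
$B = 49619$
$\sqrt{B + O{\left(-425,174 \right)}} = \sqrt{49619 + \left(200 - 425 + 174\right)} = \sqrt{49619 - 51} = \sqrt{49568} = 4 \sqrt{3098}$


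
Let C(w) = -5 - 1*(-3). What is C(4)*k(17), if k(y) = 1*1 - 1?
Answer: 0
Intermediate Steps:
C(w) = -2 (C(w) = -5 + 3 = -2)
k(y) = 0 (k(y) = 1 - 1 = 0)
C(4)*k(17) = -2*0 = 0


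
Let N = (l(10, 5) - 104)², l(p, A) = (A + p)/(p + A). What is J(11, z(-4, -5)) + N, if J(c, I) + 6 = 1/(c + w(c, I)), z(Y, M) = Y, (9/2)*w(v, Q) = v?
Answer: 1282972/121 ≈ 10603.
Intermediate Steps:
w(v, Q) = 2*v/9
l(p, A) = 1 (l(p, A) = (A + p)/(A + p) = 1)
N = 10609 (N = (1 - 104)² = (-103)² = 10609)
J(c, I) = -6 + 9/(11*c) (J(c, I) = -6 + 1/(c + 2*c/9) = -6 + 1/(11*c/9) = -6 + 9/(11*c))
J(11, z(-4, -5)) + N = (-6 + (9/11)/11) + 10609 = (-6 + (9/11)*(1/11)) + 10609 = (-6 + 9/121) + 10609 = -717/121 + 10609 = 1282972/121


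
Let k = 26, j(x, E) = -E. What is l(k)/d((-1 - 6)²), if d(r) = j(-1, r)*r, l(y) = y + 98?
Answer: -124/2401 ≈ -0.051645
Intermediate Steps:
l(y) = 98 + y
d(r) = -r² (d(r) = (-r)*r = -r²)
l(k)/d((-1 - 6)²) = (98 + 26)/((-((-1 - 6)²)²)) = 124/((-((-7)²)²)) = 124/((-1*49²)) = 124/((-1*2401)) = 124/(-2401) = 124*(-1/2401) = -124/2401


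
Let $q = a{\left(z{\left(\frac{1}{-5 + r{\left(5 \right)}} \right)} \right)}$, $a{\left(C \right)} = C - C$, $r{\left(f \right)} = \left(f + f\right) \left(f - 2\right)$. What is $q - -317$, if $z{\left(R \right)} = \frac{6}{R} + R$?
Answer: $317$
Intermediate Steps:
$r{\left(f \right)} = 2 f \left(-2 + f\right)$
$z{\left(R \right)} = R + \frac{6}{R}$
$a{\left(C \right)} = 0$
$q = 0$
$q - -317 = 0 - -317 = 0 + 317 = 317$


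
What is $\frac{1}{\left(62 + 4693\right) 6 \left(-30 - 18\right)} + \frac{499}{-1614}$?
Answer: $- \frac{113892029}{368379360} \approx -0.30917$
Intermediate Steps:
$\frac{1}{\left(62 + 4693\right) 6 \left(-30 - 18\right)} + \frac{499}{-1614} = \frac{1}{4755 \cdot 6 \left(-48\right)} + 499 \left(- \frac{1}{1614}\right) = \frac{1}{4755 \left(-288\right)} - \frac{499}{1614} = \frac{1}{4755} \left(- \frac{1}{288}\right) - \frac{499}{1614} = - \frac{1}{1369440} - \frac{499}{1614} = - \frac{113892029}{368379360}$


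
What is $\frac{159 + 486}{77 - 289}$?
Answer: $- \frac{645}{212} \approx -3.0425$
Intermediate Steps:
$\frac{159 + 486}{77 - 289} = \frac{645}{-212} = 645 \left(- \frac{1}{212}\right) = - \frac{645}{212}$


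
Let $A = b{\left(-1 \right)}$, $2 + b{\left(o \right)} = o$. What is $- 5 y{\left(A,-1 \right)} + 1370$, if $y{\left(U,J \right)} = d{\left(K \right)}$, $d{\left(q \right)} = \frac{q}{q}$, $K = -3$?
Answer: $1365$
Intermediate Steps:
$d{\left(q \right)} = 1$
$b{\left(o \right)} = -2 + o$
$A = -3$ ($A = -2 - 1 = -3$)
$y{\left(U,J \right)} = 1$
$- 5 y{\left(A,-1 \right)} + 1370 = \left(-5\right) 1 + 1370 = -5 + 1370 = 1365$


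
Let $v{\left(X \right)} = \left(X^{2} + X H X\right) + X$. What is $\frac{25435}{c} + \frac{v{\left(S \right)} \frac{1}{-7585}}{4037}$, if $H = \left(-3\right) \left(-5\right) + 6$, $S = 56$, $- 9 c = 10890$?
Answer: $- \frac{14162175521}{673654190} \approx -21.023$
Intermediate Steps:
$c = -1210$ ($c = \left(- \frac{1}{9}\right) 10890 = -1210$)
$H = 21$ ($H = 15 + 6 = 21$)
$v{\left(X \right)} = X + 22 X^{2}$ ($v{\left(X \right)} = \left(X^{2} + X 21 X\right) + X = \left(X^{2} + 21 X X\right) + X = \left(X^{2} + 21 X^{2}\right) + X = 22 X^{2} + X = X + 22 X^{2}$)
$\frac{25435}{c} + \frac{v{\left(S \right)} \frac{1}{-7585}}{4037} = \frac{25435}{-1210} + \frac{56 \left(1 + 22 \cdot 56\right) \frac{1}{-7585}}{4037} = 25435 \left(- \frac{1}{1210}\right) + 56 \left(1 + 1232\right) \left(- \frac{1}{7585}\right) \frac{1}{4037} = - \frac{5087}{242} + 56 \cdot 1233 \left(- \frac{1}{7585}\right) \frac{1}{4037} = - \frac{5087}{242} + 69048 \left(- \frac{1}{7585}\right) \frac{1}{4037} = - \frac{5087}{242} - \frac{69048}{30620645} = - \frac{14162175521}{673654190}$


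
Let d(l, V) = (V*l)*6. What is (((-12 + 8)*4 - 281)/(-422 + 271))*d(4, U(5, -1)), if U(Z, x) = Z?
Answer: 35640/151 ≈ 236.03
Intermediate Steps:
d(l, V) = 6*V*l
(((-12 + 8)*4 - 281)/(-422 + 271))*d(4, U(5, -1)) = (((-12 + 8)*4 - 281)/(-422 + 271))*(6*5*4) = ((-4*4 - 281)/(-151))*120 = ((-16 - 281)*(-1/151))*120 = -297*(-1/151)*120 = (297/151)*120 = 35640/151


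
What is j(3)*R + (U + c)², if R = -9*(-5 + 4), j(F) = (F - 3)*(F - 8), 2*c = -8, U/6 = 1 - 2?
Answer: 100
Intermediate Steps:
U = -6 (U = 6*(1 - 2) = 6*(-1) = -6)
c = -4 (c = (½)*(-8) = -4)
j(F) = (-8 + F)*(-3 + F) (j(F) = (-3 + F)*(-8 + F) = (-8 + F)*(-3 + F))
R = 9 (R = -9*(-1) = 9)
j(3)*R + (U + c)² = (24 + 3² - 11*3)*9 + (-6 - 4)² = (24 + 9 - 33)*9 + (-10)² = 0*9 + 100 = 0 + 100 = 100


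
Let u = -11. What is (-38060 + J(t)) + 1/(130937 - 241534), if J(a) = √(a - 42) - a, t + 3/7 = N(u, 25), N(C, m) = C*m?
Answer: -29252021731/774179 + I*√15554/7 ≈ -37785.0 + 17.817*I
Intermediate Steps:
t = -1928/7 (t = -3/7 - 11*25 = -3/7 - 275 = -1928/7 ≈ -275.43)
J(a) = √(-42 + a) - a
(-38060 + J(t)) + 1/(130937 - 241534) = (-38060 + (√(-42 - 1928/7) - 1*(-1928/7))) + 1/(130937 - 241534) = (-38060 + (√(-2222/7) + 1928/7)) + 1/(-110597) = (-38060 + (I*√15554/7 + 1928/7)) - 1/110597 = (-38060 + (1928/7 + I*√15554/7)) - 1/110597 = (-264492/7 + I*√15554/7) - 1/110597 = -29252021731/774179 + I*√15554/7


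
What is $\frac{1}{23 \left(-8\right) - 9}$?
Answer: $- \frac{1}{193} \approx -0.0051813$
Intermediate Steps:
$\frac{1}{23 \left(-8\right) - 9} = \frac{1}{-184 - 9} = \frac{1}{-193} = - \frac{1}{193}$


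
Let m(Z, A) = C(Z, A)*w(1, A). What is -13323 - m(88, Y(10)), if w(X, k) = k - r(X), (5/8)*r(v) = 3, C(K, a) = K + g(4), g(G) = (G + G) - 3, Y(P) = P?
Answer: -69033/5 ≈ -13807.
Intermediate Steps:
g(G) = -3 + 2*G (g(G) = 2*G - 3 = -3 + 2*G)
C(K, a) = 5 + K (C(K, a) = K + (-3 + 2*4) = K + (-3 + 8) = K + 5 = 5 + K)
r(v) = 24/5 (r(v) = (8/5)*3 = 24/5)
w(X, k) = -24/5 + k (w(X, k) = k - 1*24/5 = k - 24/5 = -24/5 + k)
m(Z, A) = (5 + Z)*(-24/5 + A)
-13323 - m(88, Y(10)) = -13323 - (-24 + 5*10)*(5 + 88)/5 = -13323 - (-24 + 50)*93/5 = -13323 - 26*93/5 = -13323 - 1*2418/5 = -13323 - 2418/5 = -69033/5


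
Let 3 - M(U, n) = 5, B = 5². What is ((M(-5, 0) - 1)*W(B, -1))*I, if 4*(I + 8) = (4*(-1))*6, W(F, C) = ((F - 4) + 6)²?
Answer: 30618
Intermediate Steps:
B = 25
W(F, C) = (2 + F)² (W(F, C) = ((-4 + F) + 6)² = (2 + F)²)
M(U, n) = -2 (M(U, n) = 3 - 1*5 = 3 - 5 = -2)
I = -14 (I = -8 + ((4*(-1))*6)/4 = -8 + (-4*6)/4 = -8 + (¼)*(-24) = -8 - 6 = -14)
((M(-5, 0) - 1)*W(B, -1))*I = ((-2 - 1)*(2 + 25)²)*(-14) = -3*27²*(-14) = -3*729*(-14) = -2187*(-14) = 30618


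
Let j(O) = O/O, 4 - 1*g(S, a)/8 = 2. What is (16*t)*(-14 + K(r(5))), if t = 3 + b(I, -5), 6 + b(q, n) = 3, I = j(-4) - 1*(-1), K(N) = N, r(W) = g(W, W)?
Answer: 0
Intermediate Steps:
g(S, a) = 16 (g(S, a) = 32 - 8*2 = 32 - 16 = 16)
j(O) = 1
r(W) = 16
I = 2 (I = 1 - 1*(-1) = 1 + 1 = 2)
b(q, n) = -3 (b(q, n) = -6 + 3 = -3)
t = 0 (t = 3 - 3 = 0)
(16*t)*(-14 + K(r(5))) = (16*0)*(-14 + 16) = 0*2 = 0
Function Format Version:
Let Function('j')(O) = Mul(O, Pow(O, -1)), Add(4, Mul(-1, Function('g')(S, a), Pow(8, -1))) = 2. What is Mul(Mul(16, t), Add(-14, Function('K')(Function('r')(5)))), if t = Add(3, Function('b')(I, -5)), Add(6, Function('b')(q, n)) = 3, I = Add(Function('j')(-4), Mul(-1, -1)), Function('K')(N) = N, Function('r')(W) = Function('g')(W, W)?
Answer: 0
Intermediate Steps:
Function('g')(S, a) = 16 (Function('g')(S, a) = Add(32, Mul(-8, 2)) = Add(32, -16) = 16)
Function('j')(O) = 1
Function('r')(W) = 16
I = 2 (I = Add(1, Mul(-1, -1)) = Add(1, 1) = 2)
Function('b')(q, n) = -3 (Function('b')(q, n) = Add(-6, 3) = -3)
t = 0 (t = Add(3, -3) = 0)
Mul(Mul(16, t), Add(-14, Function('K')(Function('r')(5)))) = Mul(Mul(16, 0), Add(-14, 16)) = Mul(0, 2) = 0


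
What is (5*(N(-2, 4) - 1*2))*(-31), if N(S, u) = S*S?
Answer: -310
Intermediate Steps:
N(S, u) = S**2
(5*(N(-2, 4) - 1*2))*(-31) = (5*((-2)**2 - 1*2))*(-31) = (5*(4 - 2))*(-31) = (5*2)*(-31) = 10*(-31) = -310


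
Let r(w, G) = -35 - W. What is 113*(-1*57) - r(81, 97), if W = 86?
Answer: -6320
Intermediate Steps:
r(w, G) = -121 (r(w, G) = -35 - 1*86 = -35 - 86 = -121)
113*(-1*57) - r(81, 97) = 113*(-1*57) - 1*(-121) = 113*(-57) + 121 = -6441 + 121 = -6320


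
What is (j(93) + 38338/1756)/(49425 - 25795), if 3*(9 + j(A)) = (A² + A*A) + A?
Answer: 5101033/20747140 ≈ 0.24587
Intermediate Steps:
j(A) = -9 + A/3 + 2*A²/3 (j(A) = -9 + ((A² + A*A) + A)/3 = -9 + ((A² + A²) + A)/3 = -9 + (2*A² + A)/3 = -9 + (A + 2*A²)/3 = -9 + (A/3 + 2*A²/3) = -9 + A/3 + 2*A²/3)
(j(93) + 38338/1756)/(49425 - 25795) = ((-9 + (⅓)*93 + (⅔)*93²) + 38338/1756)/(49425 - 25795) = ((-9 + 31 + (⅔)*8649) + 38338*(1/1756))/23630 = ((-9 + 31 + 5766) + 19169/878)*(1/23630) = (5788 + 19169/878)*(1/23630) = (5101033/878)*(1/23630) = 5101033/20747140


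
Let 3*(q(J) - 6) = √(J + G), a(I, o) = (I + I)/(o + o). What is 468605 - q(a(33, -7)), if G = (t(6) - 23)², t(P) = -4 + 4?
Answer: 468599 - √25690/21 ≈ 4.6859e+5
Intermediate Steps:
t(P) = 0
a(I, o) = I/o (a(I, o) = (2*I)/((2*o)) = (2*I)*(1/(2*o)) = I/o)
G = 529 (G = (0 - 23)² = (-23)² = 529)
q(J) = 6 + √(529 + J)/3 (q(J) = 6 + √(J + 529)/3 = 6 + √(529 + J)/3)
468605 - q(a(33, -7)) = 468605 - (6 + √(529 + 33/(-7))/3) = 468605 - (6 + √(529 + 33*(-⅐))/3) = 468605 - (6 + √(529 - 33/7)/3) = 468605 - (6 + √(3670/7)/3) = 468605 - (6 + (√25690/7)/3) = 468605 - (6 + √25690/21) = 468605 + (-6 - √25690/21) = 468599 - √25690/21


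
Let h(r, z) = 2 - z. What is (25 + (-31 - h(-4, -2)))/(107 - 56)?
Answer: -10/51 ≈ -0.19608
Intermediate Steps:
(25 + (-31 - h(-4, -2)))/(107 - 56) = (25 + (-31 - (2 - 1*(-2))))/(107 - 56) = (25 + (-31 - (2 + 2)))/51 = (25 + (-31 - 1*4))/51 = (25 + (-31 - 4))/51 = (25 - 35)/51 = (1/51)*(-10) = -10/51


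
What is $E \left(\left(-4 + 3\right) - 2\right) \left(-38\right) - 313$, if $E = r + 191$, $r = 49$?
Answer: $27047$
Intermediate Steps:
$E = 240$ ($E = 49 + 191 = 240$)
$E \left(\left(-4 + 3\right) - 2\right) \left(-38\right) - 313 = 240 \left(\left(-4 + 3\right) - 2\right) \left(-38\right) - 313 = 240 \left(-1 - 2\right) \left(-38\right) - 313 = 240 \left(\left(-3\right) \left(-38\right)\right) - 313 = 240 \cdot 114 - 313 = 27360 - 313 = 27047$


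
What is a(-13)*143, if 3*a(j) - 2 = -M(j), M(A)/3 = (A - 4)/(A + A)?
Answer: 11/6 ≈ 1.8333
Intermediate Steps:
M(A) = 3*(-4 + A)/(2*A) (M(A) = 3*((A - 4)/(A + A)) = 3*((-4 + A)/((2*A))) = 3*((-4 + A)*(1/(2*A))) = 3*((-4 + A)/(2*A)) = 3*(-4 + A)/(2*A))
a(j) = 1/6 + 2/j (a(j) = 2/3 + (-(3/2 - 6/j))/3 = 2/3 + (-3/2 + 6/j)/3 = 2/3 + (-1/2 + 2/j) = 1/6 + 2/j)
a(-13)*143 = ((1/6)*(12 - 13)/(-13))*143 = ((1/6)*(-1/13)*(-1))*143 = (1/78)*143 = 11/6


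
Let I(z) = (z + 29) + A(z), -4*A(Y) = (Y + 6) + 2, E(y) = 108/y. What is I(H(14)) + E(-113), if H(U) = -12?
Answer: 1926/113 ≈ 17.044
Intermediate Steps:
A(Y) = -2 - Y/4 (A(Y) = -((Y + 6) + 2)/4 = -((6 + Y) + 2)/4 = -(8 + Y)/4 = -2 - Y/4)
I(z) = 27 + 3*z/4 (I(z) = (z + 29) + (-2 - z/4) = (29 + z) + (-2 - z/4) = 27 + 3*z/4)
I(H(14)) + E(-113) = (27 + (¾)*(-12)) + 108/(-113) = (27 - 9) + 108*(-1/113) = 18 - 108/113 = 1926/113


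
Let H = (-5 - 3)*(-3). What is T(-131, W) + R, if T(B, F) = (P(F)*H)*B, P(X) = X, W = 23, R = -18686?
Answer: -90998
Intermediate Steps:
H = 24 (H = -8*(-3) = 24)
T(B, F) = 24*B*F (T(B, F) = (F*24)*B = (24*F)*B = 24*B*F)
T(-131, W) + R = 24*(-131)*23 - 18686 = -72312 - 18686 = -90998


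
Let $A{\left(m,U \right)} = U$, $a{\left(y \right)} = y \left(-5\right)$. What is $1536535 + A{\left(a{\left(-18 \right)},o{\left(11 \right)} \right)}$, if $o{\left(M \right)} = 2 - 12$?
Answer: $1536525$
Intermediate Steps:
$o{\left(M \right)} = -10$
$a{\left(y \right)} = - 5 y$
$1536535 + A{\left(a{\left(-18 \right)},o{\left(11 \right)} \right)} = 1536535 - 10 = 1536525$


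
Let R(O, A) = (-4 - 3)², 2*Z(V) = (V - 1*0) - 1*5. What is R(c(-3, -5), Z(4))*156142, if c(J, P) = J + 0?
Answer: 7650958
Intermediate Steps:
Z(V) = -5/2 + V/2 (Z(V) = ((V - 1*0) - 1*5)/2 = ((V + 0) - 5)/2 = (V - 5)/2 = (-5 + V)/2 = -5/2 + V/2)
c(J, P) = J
R(O, A) = 49 (R(O, A) = (-7)² = 49)
R(c(-3, -5), Z(4))*156142 = 49*156142 = 7650958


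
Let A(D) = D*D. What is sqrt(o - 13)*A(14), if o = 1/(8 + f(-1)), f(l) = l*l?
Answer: 392*I*sqrt(29)/3 ≈ 703.66*I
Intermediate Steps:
f(l) = l**2
o = 1/9 (o = 1/(8 + (-1)**2) = 1/(8 + 1) = 1/9 ≈ 0.11111)
A(D) = D**2
sqrt(o - 13)*A(14) = sqrt(1/9 - 13)*14**2 = sqrt(-116/9)*196 = (2*I*sqrt(29)/3)*196 = 392*I*sqrt(29)/3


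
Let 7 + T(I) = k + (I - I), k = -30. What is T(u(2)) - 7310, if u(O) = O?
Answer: -7347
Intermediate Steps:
T(I) = -37 (T(I) = -7 + (-30 + (I - I)) = -7 + (-30 + 0) = -7 - 30 = -37)
T(u(2)) - 7310 = -37 - 7310 = -7347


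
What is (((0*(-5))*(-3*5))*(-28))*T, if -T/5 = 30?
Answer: 0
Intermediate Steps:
T = -150 (T = -5*30 = -150)
(((0*(-5))*(-3*5))*(-28))*T = (((0*(-5))*(-3*5))*(-28))*(-150) = ((0*(-15))*(-28))*(-150) = (0*(-28))*(-150) = 0*(-150) = 0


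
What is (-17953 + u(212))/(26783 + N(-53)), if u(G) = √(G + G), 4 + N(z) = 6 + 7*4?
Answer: -17953/26813 + 2*√106/26813 ≈ -0.66880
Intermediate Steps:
N(z) = 30 (N(z) = -4 + (6 + 7*4) = -4 + (6 + 28) = -4 + 34 = 30)
u(G) = √2*√G (u(G) = √(2*G) = √2*√G)
(-17953 + u(212))/(26783 + N(-53)) = (-17953 + √2*√212)/(26783 + 30) = (-17953 + √2*(2*√53))/26813 = (-17953 + 2*√106)*(1/26813) = -17953/26813 + 2*√106/26813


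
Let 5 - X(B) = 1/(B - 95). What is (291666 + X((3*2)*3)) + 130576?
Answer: 32513020/77 ≈ 4.2225e+5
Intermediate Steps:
X(B) = 5 - 1/(-95 + B) (X(B) = 5 - 1/(B - 95) = 5 - 1/(-95 + B))
(291666 + X((3*2)*3)) + 130576 = (291666 + (-476 + 5*((3*2)*3))/(-95 + (3*2)*3)) + 130576 = (291666 + (-476 + 5*(6*3))/(-95 + 6*3)) + 130576 = (291666 + (-476 + 5*18)/(-95 + 18)) + 130576 = (291666 + (-476 + 90)/(-77)) + 130576 = (291666 - 1/77*(-386)) + 130576 = (291666 + 386/77) + 130576 = 22458668/77 + 130576 = 32513020/77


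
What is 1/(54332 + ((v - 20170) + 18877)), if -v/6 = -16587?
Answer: 1/152561 ≈ 6.5548e-6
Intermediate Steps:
v = 99522 (v = -6*(-16587) = 99522)
1/(54332 + ((v - 20170) + 18877)) = 1/(54332 + ((99522 - 20170) + 18877)) = 1/(54332 + (79352 + 18877)) = 1/(54332 + 98229) = 1/152561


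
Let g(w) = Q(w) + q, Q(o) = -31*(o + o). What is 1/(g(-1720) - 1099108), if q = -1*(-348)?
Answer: -1/992120 ≈ -1.0079e-6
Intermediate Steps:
Q(o) = -62*o
q = 348
g(w) = 348 - 62*w (g(w) = -62*w + 348 = 348 - 62*w)
1/(g(-1720) - 1099108) = 1/((348 - 62*(-1720)) - 1099108) = 1/((348 + 106640) - 1099108) = 1/(106988 - 1099108) = 1/(-992120) = -1/992120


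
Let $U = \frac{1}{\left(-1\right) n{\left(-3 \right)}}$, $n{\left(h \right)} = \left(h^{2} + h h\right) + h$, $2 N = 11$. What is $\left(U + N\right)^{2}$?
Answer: $\frac{26569}{900} \approx 29.521$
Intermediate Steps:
$N = \frac{11}{2}$ ($N = \frac{1}{2} \cdot 11 = \frac{11}{2} \approx 5.5$)
$n{\left(h \right)} = h + 2 h^{2}$ ($n{\left(h \right)} = \left(h^{2} + h^{2}\right) + h = 2 h^{2} + h = h + 2 h^{2}$)
$U = - \frac{1}{15}$ ($U = \frac{1}{\left(-1\right) \left(- 3 \left(1 + 2 \left(-3\right)\right)\right)} = - \frac{1}{\left(-3\right) \left(1 - 6\right)} = - \frac{1}{\left(-3\right) \left(-5\right)} = - \frac{1}{15} \approx -0.066667$)
$\left(U + N\right)^{2} = \left(- \frac{1}{15} + \frac{11}{2}\right)^{2} = \left(\frac{163}{30}\right)^{2} = \frac{26569}{900}$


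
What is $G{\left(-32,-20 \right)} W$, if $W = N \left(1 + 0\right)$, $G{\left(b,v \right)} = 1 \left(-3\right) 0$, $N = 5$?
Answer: $0$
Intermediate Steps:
$G{\left(b,v \right)} = 0$ ($G{\left(b,v \right)} = \left(-3\right) 0 = 0$)
$W = 5$ ($W = 5 \left(1 + 0\right) = 5 \cdot 1 = 5$)
$G{\left(-32,-20 \right)} W = 0 \cdot 5 = 0$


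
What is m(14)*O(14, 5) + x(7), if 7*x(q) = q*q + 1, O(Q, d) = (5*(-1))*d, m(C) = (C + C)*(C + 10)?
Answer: -117550/7 ≈ -16793.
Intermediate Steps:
m(C) = 2*C*(10 + C) (m(C) = (2*C)*(10 + C) = 2*C*(10 + C))
O(Q, d) = -5*d
x(q) = ⅐ + q²/7 (x(q) = (q*q + 1)/7 = (q² + 1)/7 = (1 + q²)/7 = ⅐ + q²/7)
m(14)*O(14, 5) + x(7) = (2*14*(10 + 14))*(-5*5) + (⅐ + (⅐)*7²) = (2*14*24)*(-25) + (⅐ + (⅐)*49) = 672*(-25) + (⅐ + 7) = -16800 + 50/7 = -117550/7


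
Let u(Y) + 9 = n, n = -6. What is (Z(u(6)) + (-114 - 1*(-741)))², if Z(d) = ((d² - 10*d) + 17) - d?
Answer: 1069156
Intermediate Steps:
u(Y) = -15 (u(Y) = -9 - 6 = -15)
Z(d) = 17 + d² - 11*d (Z(d) = (17 + d² - 10*d) - d = 17 + d² - 11*d)
(Z(u(6)) + (-114 - 1*(-741)))² = ((17 + (-15)² - 11*(-15)) + (-114 - 1*(-741)))² = ((17 + 225 + 165) + (-114 + 741))² = (407 + 627)² = 1034² = 1069156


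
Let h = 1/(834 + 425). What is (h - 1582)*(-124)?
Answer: 246975388/1259 ≈ 1.9617e+5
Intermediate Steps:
h = 1/1259 ≈ 0.00079428
(h - 1582)*(-124) = (1/1259 - 1582)*(-124) = -1991737/1259*(-124) = 246975388/1259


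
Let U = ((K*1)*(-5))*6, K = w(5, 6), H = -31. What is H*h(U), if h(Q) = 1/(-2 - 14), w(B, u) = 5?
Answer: 31/16 ≈ 1.9375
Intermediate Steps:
K = 5
U = -150 (U = ((5*1)*(-5))*6 = (5*(-5))*6 = -25*6 = -150)
h(Q) = -1/16 (h(Q) = 1/(-16) = -1/16)
H*h(U) = -31*(-1/16) = 31/16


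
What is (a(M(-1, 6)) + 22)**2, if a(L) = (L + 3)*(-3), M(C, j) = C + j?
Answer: 4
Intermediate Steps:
a(L) = -9 - 3*L (a(L) = (3 + L)*(-3) = -9 - 3*L)
(a(M(-1, 6)) + 22)**2 = ((-9 - 3*(-1 + 6)) + 22)**2 = ((-9 - 3*5) + 22)**2 = ((-9 - 15) + 22)**2 = (-24 + 22)**2 = (-2)**2 = 4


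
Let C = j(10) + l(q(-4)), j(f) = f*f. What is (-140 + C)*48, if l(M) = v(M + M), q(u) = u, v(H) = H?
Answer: -2304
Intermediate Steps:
j(f) = f²
l(M) = 2*M (l(M) = M + M = 2*M)
C = 92 (C = 10² + 2*(-4) = 100 - 8 = 92)
(-140 + C)*48 = (-140 + 92)*48 = -48*48 = -2304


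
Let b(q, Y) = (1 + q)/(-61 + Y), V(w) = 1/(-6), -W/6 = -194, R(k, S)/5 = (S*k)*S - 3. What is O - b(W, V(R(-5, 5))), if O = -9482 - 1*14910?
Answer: -8944874/367 ≈ -24373.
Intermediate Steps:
R(k, S) = -15 + 5*k*S² (R(k, S) = 5*((S*k)*S - 3) = 5*(k*S² - 3) = 5*(-3 + k*S²) = -15 + 5*k*S²)
W = 1164 (W = -6*(-194) = 1164)
V(w) = -⅙
b(q, Y) = (1 + q)/(-61 + Y)
O = -24392 (O = -9482 - 14910 = -24392)
O - b(W, V(R(-5, 5))) = -24392 - (1 + 1164)/(-61 - ⅙) = -24392 - 1165/(-367/6) = -24392 - (-6)*1165/367 = -24392 - 1*(-6990/367) = -24392 + 6990/367 = -8944874/367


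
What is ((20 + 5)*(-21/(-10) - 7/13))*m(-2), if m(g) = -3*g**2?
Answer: -6090/13 ≈ -468.46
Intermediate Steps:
((20 + 5)*(-21/(-10) - 7/13))*m(-2) = ((20 + 5)*(-21/(-10) - 7/13))*(-3*(-2)**2) = (25*(-21*(-1/10) - 7*1/13))*(-3*4) = (25*(21/10 - 7/13))*(-12) = (25*(203/130))*(-12) = (1015/26)*(-12) = -6090/13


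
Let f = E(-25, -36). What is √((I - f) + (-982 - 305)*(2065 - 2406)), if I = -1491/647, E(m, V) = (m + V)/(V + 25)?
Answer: √22228957183807/7117 ≈ 662.46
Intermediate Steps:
E(m, V) = (V + m)/(25 + V)
I = -1491/647 (I = -1491*1/647 = -1491/647 ≈ -2.3045)
f = 61/11 (f = (-36 - 25)/(25 - 36) = -61/(-11) = -1/11*(-61) = 61/11 ≈ 5.5455)
√((I - f) + (-982 - 305)*(2065 - 2406)) = √((-1491/647 - 1*61/11) + (-982 - 305)*(2065 - 2406)) = √((-1491/647 - 61/11) - 1287*(-341)) = √(-55868/7117 + 438867) = √(3123360571/7117) = √22228957183807/7117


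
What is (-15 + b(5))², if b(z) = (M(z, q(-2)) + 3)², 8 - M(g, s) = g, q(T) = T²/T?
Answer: 441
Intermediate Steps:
q(T) = T
M(g, s) = 8 - g
b(z) = (11 - z)² (b(z) = ((8 - z) + 3)² = (11 - z)²)
(-15 + b(5))² = (-15 + (-11 + 5)²)² = (-15 + (-6)²)² = (-15 + 36)² = 21² = 441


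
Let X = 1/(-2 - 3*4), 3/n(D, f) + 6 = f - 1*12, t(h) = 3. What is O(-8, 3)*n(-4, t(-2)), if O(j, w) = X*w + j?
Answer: 23/14 ≈ 1.6429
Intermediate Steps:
n(D, f) = 3/(-18 + f) (n(D, f) = 3/(-6 + (f - 1*12)) = 3/(-6 + (f - 12)) = 3/(-6 + (-12 + f)) = 3/(-18 + f))
X = -1/14 (X = 1/(-2 - 12) = 1/(-14) = -1/14 ≈ -0.071429)
O(j, w) = j - w/14 (O(j, w) = -w/14 + j = j - w/14)
O(-8, 3)*n(-4, t(-2)) = (-8 - 1/14*3)*(3/(-18 + 3)) = (-8 - 3/14)*(3/(-15)) = -345*(-1)/(14*15) = -115/14*(-⅕) = 23/14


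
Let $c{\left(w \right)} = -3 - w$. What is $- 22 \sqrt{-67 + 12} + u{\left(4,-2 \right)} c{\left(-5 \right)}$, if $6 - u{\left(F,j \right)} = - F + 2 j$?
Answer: $28 - 22 i \sqrt{55} \approx 28.0 - 163.16 i$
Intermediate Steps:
$u{\left(F,j \right)} = 6 + F - 2 j$ ($u{\left(F,j \right)} = 6 - \left(- F + 2 j\right) = 6 + \left(F - 2 j\right) = 6 + F - 2 j$)
$- 22 \sqrt{-67 + 12} + u{\left(4,-2 \right)} c{\left(-5 \right)} = - 22 \sqrt{-67 + 12} + \left(6 + 4 - -4\right) \left(-3 - -5\right) = - 22 \sqrt{-55} + \left(6 + 4 + 4\right) \left(-3 + 5\right) = - 22 i \sqrt{55} + 14 \cdot 2 = - 22 i \sqrt{55} + 28 = 28 - 22 i \sqrt{55}$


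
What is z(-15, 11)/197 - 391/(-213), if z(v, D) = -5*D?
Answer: 65312/41961 ≈ 1.5565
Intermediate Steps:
z(-15, 11)/197 - 391/(-213) = -5*11/197 - 391/(-213) = -55*1/197 - 391*(-1/213) = -55/197 + 391/213 = 65312/41961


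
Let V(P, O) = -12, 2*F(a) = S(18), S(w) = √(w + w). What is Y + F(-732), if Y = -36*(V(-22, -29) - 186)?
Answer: 7131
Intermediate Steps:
S(w) = √2*√w (S(w) = √(2*w) = √2*√w)
F(a) = 3 (F(a) = (√2*√18)/2 = (√2*(3*√2))/2 = (½)*6 = 3)
Y = 7128 (Y = -36*(-12 - 186) = -36*(-198) = 7128)
Y + F(-732) = 7128 + 3 = 7131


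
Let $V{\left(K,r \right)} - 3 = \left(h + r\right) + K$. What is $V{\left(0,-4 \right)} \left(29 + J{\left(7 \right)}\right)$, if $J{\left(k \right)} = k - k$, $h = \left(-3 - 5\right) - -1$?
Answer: $-232$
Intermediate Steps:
$h = -7$ ($h = \left(-3 - 5\right) + 1 = -8 + 1 = -7$)
$J{\left(k \right)} = 0$
$V{\left(K,r \right)} = -4 + K + r$ ($V{\left(K,r \right)} = 3 + \left(\left(-7 + r\right) + K\right) = 3 + \left(-7 + K + r\right) = -4 + K + r$)
$V{\left(0,-4 \right)} \left(29 + J{\left(7 \right)}\right) = \left(-4 + 0 - 4\right) \left(29 + 0\right) = \left(-8\right) 29 = -232$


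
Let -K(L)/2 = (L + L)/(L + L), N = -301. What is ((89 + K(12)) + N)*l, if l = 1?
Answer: -214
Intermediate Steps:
K(L) = -2 (K(L) = -2*(L + L)/(L + L) = -2*2*L/(2*L) = -2*2*L*1/(2*L) = -2*1 = -2)
((89 + K(12)) + N)*l = ((89 - 2) - 301)*1 = (87 - 301)*1 = -214*1 = -214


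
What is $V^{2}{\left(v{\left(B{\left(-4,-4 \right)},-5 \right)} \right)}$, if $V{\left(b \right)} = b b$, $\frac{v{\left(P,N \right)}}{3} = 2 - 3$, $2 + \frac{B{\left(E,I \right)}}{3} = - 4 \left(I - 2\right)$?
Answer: $81$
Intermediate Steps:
$B{\left(E,I \right)} = 18 - 12 I$ ($B{\left(E,I \right)} = -6 + 3 \left(- 4 \left(I - 2\right)\right) = -6 + 3 \left(- 4 \left(-2 + I\right)\right) = -6 + 3 \left(8 - 4 I\right) = -6 - \left(-24 + 12 I\right) = 18 - 12 I$)
$v{\left(P,N \right)} = -3$ ($v{\left(P,N \right)} = 3 \left(2 - 3\right) = 3 \left(-1\right) = -3$)
$V{\left(b \right)} = b^{2}$
$V^{2}{\left(v{\left(B{\left(-4,-4 \right)},-5 \right)} \right)} = \left(\left(-3\right)^{2}\right)^{2} = 9^{2} = 81$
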